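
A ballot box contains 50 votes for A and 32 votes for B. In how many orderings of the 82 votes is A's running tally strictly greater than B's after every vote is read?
Strict-lead orderings = 13038830116731230997042

Total orderings of the 82 votes with 50 for A: C(82, 50) = 59399114976220052319858. By the Bertrand ballot formula (Cycle Lemma / reflection principle), the number of orderings in which A is strictly ahead of B throughout is (p − q)/(p + q) · C(p + q, p) = (50 − 32)/(50 + 32) · 59399114976220052319858 = 13038830116731230997042.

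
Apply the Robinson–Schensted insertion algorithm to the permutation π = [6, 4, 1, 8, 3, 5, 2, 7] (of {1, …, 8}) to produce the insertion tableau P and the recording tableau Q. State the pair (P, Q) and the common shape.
P = [1, 2, 5, 7] / [3, 8] / [4] / [6];  Q = [1, 4, 6, 8] / [2, 5] / [3] / [7];  common shape = (4, 2, 1, 1)

Row-insert the values π_1, π_2, … into P one at a time, bumping the leftmost entry strictly greater than the inserted value down to the next row. The recording tableau Q records, in position (i, j), the step at which that cell was added to P.
  Insert 6 (step 1): P = [6];  Q = [1]
  Insert 4 (step 2): P = [4] / [6];  Q = [1] / [2]
  Insert 1 (step 3): P = [1] / [4] / [6];  Q = [1] / [2] / [3]
  Insert 8 (step 4): P = [1, 8] / [4] / [6];  Q = [1, 4] / [2] / [3]
  Insert 3 (step 5): P = [1, 3] / [4, 8] / [6];  Q = [1, 4] / [2, 5] / [3]
  Insert 5 (step 6): P = [1, 3, 5] / [4, 8] / [6];  Q = [1, 4, 6] / [2, 5] / [3]
  Insert 2 (step 7): P = [1, 2, 5] / [3, 8] / [4] / [6];  Q = [1, 4, 6] / [2, 5] / [3] / [7]
  Insert 7 (step 8): P = [1, 2, 5, 7] / [3, 8] / [4] / [6];  Q = [1, 4, 6, 8] / [2, 5] / [3] / [7]
Final shape: (4, 2, 1, 1).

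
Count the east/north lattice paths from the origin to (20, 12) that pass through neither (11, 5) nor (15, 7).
Number of paths = 149356872

Inclusion–exclusion. Total paths: C(32, 20) = 225792840. Through P₁: C(16, 11)·C(16, 9) = 49969920. Through P₂: C(22, 15)·C(10, 5) = 42977088. Since P₁ is strictly southwest of P₂, a monotone path through both must visit P₁ then P₂; paths through both = C(16, 11)·C(6, 4)·C(10, 5) = 16511040. Avoid both = 225792840 − 49969920 − 42977088 + 16511040 = 149356872.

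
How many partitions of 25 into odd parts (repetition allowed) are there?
p_odd(25) = 142

Enumerate partitions using only odd parts via the recurrence o(n, m) = o(n, m−2) + o(n−m, m) over odd m, starting from the largest odd part ≤ n. This gives p_odd(25) = 142. (Euler's theorem: equals the count of distinct-part partitions.)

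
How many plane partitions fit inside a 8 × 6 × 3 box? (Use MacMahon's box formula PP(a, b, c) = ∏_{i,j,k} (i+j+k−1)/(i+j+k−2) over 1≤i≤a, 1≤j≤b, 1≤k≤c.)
PP(8, 6, 3) = 614083470

Evaluate the triple product over i = 1..8, j = 1..6, k = 1..3. The factors are (2/1) · (3/2) · (4/3) · (3/2) · (4/3) · (5/4) · (4/3) · (5/4) · … (144 factors total). The numerators and denominators telescope so the product is an integer; carrying out the multiplication exactly gives PP(8, 6, 3) = 614083470.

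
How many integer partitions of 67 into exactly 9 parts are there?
p(67, 9 parts) = 108527

Partitions of n into exactly k parts are in bijection with partitions of n − k into at most k parts (subtract 1 from each part). So p(67, exactly 9) = p(58, parts ≤ 9). Computing via the recurrence p(m, j) = p(m, j−1) + p(m−j, j) gives 108527.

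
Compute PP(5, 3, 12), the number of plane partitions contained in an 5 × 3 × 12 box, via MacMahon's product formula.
PP(5, 3, 12) = 4892876352

Evaluate the triple product over i = 1..5, j = 1..3, k = 1..12. The factors are (2/1) · (3/2) · (4/3) · (5/4) · (6/5) · (7/6) · (8/7) · (9/8) · … (180 factors total). The numerators and denominators telescope so the product is an integer; carrying out the multiplication exactly gives PP(5, 3, 12) = 4892876352.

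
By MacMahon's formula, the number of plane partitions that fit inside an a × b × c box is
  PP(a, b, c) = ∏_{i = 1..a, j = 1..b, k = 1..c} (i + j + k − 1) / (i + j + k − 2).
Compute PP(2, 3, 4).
PP(2, 3, 4) = 490

Evaluate the triple product over i = 1..2, j = 1..3, k = 1..4. The factors are (2/1) · (3/2) · (4/3) · (5/4) · (3/2) · (4/3) · (5/4) · (6/5) · … (24 factors total). The numerators and denominators telescope so the product is an integer; carrying out the multiplication exactly gives PP(2, 3, 4) = 490.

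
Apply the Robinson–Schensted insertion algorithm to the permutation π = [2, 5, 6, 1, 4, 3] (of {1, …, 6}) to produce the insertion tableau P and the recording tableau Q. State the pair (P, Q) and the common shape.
P = [1, 3, 6] / [2, 4] / [5];  Q = [1, 2, 3] / [4, 5] / [6];  common shape = (3, 2, 1)

Row-insert the values π_1, π_2, … into P one at a time, bumping the leftmost entry strictly greater than the inserted value down to the next row. The recording tableau Q records, in position (i, j), the step at which that cell was added to P.
  Insert 2 (step 1): P = [2];  Q = [1]
  Insert 5 (step 2): P = [2, 5];  Q = [1, 2]
  Insert 6 (step 3): P = [2, 5, 6];  Q = [1, 2, 3]
  Insert 1 (step 4): P = [1, 5, 6] / [2];  Q = [1, 2, 3] / [4]
  Insert 4 (step 5): P = [1, 4, 6] / [2, 5];  Q = [1, 2, 3] / [4, 5]
  Insert 3 (step 6): P = [1, 3, 6] / [2, 4] / [5];  Q = [1, 2, 3] / [4, 5] / [6]
Final shape: (3, 2, 1).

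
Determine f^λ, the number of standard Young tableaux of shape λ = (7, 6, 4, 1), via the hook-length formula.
# SYT of shape (7, 6, 4, 1) = 2756754

Hook-length formula: f^λ = n! / Π hook(c), product over all cells c of the Young diagram. For λ = (7, 6, 4, 1), n = 18 boxes. Hook lengths by row (left-to-right, top-to-bottom): [10, 8, 7, 6, 4, 3, 1]; [8, 6, 5, 4, 2, 1]; [5, 3, 2, 1]; [1]. Product of hooks = 2322432000. So f^λ = 18! / 2322432000 = 6402373705728000 / 2322432000 = 2756754.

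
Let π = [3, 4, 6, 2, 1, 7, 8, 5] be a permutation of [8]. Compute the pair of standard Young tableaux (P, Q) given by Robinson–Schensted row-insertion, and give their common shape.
P = [1, 4, 5, 7, 8] / [2, 6] / [3];  Q = [1, 2, 3, 6, 7] / [4, 8] / [5];  common shape = (5, 2, 1)

Row-insert the values π_1, π_2, … into P one at a time, bumping the leftmost entry strictly greater than the inserted value down to the next row. The recording tableau Q records, in position (i, j), the step at which that cell was added to P.
  Insert 3 (step 1): P = [3];  Q = [1]
  Insert 4 (step 2): P = [3, 4];  Q = [1, 2]
  Insert 6 (step 3): P = [3, 4, 6];  Q = [1, 2, 3]
  Insert 2 (step 4): P = [2, 4, 6] / [3];  Q = [1, 2, 3] / [4]
  Insert 1 (step 5): P = [1, 4, 6] / [2] / [3];  Q = [1, 2, 3] / [4] / [5]
  Insert 7 (step 6): P = [1, 4, 6, 7] / [2] / [3];  Q = [1, 2, 3, 6] / [4] / [5]
  Insert 8 (step 7): P = [1, 4, 6, 7, 8] / [2] / [3];  Q = [1, 2, 3, 6, 7] / [4] / [5]
  Insert 5 (step 8): P = [1, 4, 5, 7, 8] / [2, 6] / [3];  Q = [1, 2, 3, 6, 7] / [4, 8] / [5]
Final shape: (5, 2, 1).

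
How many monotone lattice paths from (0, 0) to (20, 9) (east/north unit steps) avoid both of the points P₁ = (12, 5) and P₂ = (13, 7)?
Number of paths = 4829529

Inclusion–exclusion. Total paths: C(29, 20) = 10015005. Through P₁: C(17, 12)·C(12, 8) = 3063060. Through P₂: C(20, 13)·C(9, 7) = 2790720. Since P₁ is strictly southwest of P₂, a monotone path through both must visit P₁ then P₂; paths through both = C(17, 12)·C(3, 1)·C(9, 7) = 668304. Avoid both = 10015005 − 3063060 − 2790720 + 668304 = 4829529.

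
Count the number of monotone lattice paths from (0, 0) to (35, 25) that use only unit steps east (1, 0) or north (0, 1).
Number of paths = 51915437974328292

A monotone lattice path from (0, 0) to (35, 25) consists of 35 east steps and 25 north steps in some order, so it is determined by which 35 of the 60 steps are east. The count is C(60, 35) = 51915437974328292.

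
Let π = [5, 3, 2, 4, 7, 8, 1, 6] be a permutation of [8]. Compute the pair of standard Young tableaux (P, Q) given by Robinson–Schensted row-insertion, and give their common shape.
P = [1, 4, 6, 8] / [2, 7] / [3] / [5];  Q = [1, 4, 5, 6] / [2, 8] / [3] / [7];  common shape = (4, 2, 1, 1)

Row-insert the values π_1, π_2, … into P one at a time, bumping the leftmost entry strictly greater than the inserted value down to the next row. The recording tableau Q records, in position (i, j), the step at which that cell was added to P.
  Insert 5 (step 1): P = [5];  Q = [1]
  Insert 3 (step 2): P = [3] / [5];  Q = [1] / [2]
  Insert 2 (step 3): P = [2] / [3] / [5];  Q = [1] / [2] / [3]
  Insert 4 (step 4): P = [2, 4] / [3] / [5];  Q = [1, 4] / [2] / [3]
  Insert 7 (step 5): P = [2, 4, 7] / [3] / [5];  Q = [1, 4, 5] / [2] / [3]
  Insert 8 (step 6): P = [2, 4, 7, 8] / [3] / [5];  Q = [1, 4, 5, 6] / [2] / [3]
  Insert 1 (step 7): P = [1, 4, 7, 8] / [2] / [3] / [5];  Q = [1, 4, 5, 6] / [2] / [3] / [7]
  Insert 6 (step 8): P = [1, 4, 6, 8] / [2, 7] / [3] / [5];  Q = [1, 4, 5, 6] / [2, 8] / [3] / [7]
Final shape: (4, 2, 1, 1).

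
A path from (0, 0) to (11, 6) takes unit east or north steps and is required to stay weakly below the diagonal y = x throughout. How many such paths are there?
Number of paths = 6188

By the reflection principle (André's argument), the number of monotone paths to (11, 6) with n ≤ m that never go above y = x is C(17, 11) − C(17, 12) = 12376 − 6188 = 6188.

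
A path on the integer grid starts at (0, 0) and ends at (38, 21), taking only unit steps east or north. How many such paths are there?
Number of paths = 5189902721473470

A monotone lattice path from (0, 0) to (38, 21) consists of 38 east steps and 21 north steps in some order, so it is determined by which 38 of the 59 steps are east. The count is C(59, 38) = 5189902721473470.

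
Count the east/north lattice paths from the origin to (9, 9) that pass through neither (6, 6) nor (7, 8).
Number of paths = 19151

Inclusion–exclusion. Total paths: C(18, 9) = 48620. Through P₁: C(12, 6)·C(6, 3) = 18480. Through P₂: C(15, 7)·C(3, 2) = 19305. Since P₁ is strictly southwest of P₂, a monotone path through both must visit P₁ then P₂; paths through both = C(12, 6)·C(3, 1)·C(3, 2) = 8316. Avoid both = 48620 − 18480 − 19305 + 8316 = 19151.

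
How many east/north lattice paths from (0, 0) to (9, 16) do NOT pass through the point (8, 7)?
Number of paths = 1978625

Total paths from (0, 0) to (9, 16): C(25, 9) = 2042975. Paths through (8, 7): (paths (0, 0) → (8, 7)) × (paths (8, 7) → (9, 16)) = C(15, 8) · C(10, 1) = 6435 · 10 = 64350. Avoidance count = 2042975 − 64350 = 1978625.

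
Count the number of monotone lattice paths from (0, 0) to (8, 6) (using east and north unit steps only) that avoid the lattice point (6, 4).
Number of paths = 1743

Total paths from (0, 0) to (8, 6): C(14, 8) = 3003. Paths through (6, 4): (paths (0, 0) → (6, 4)) × (paths (6, 4) → (8, 6)) = C(10, 6) · C(4, 2) = 210 · 6 = 1260. Avoidance count = 3003 − 1260 = 1743.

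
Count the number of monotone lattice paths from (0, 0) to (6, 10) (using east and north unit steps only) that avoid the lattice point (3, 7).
Number of paths = 5608

Total paths from (0, 0) to (6, 10): C(16, 6) = 8008. Paths through (3, 7): (paths (0, 0) → (3, 7)) × (paths (3, 7) → (6, 10)) = C(10, 3) · C(6, 3) = 120 · 20 = 2400. Avoidance count = 8008 − 2400 = 5608.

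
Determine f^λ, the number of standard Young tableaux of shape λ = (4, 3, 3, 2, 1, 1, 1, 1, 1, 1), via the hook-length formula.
# SYT of shape (4, 3, 3, 2, 1, 1, 1, 1, 1, 1) = 1349460

Hook-length formula: f^λ = n! / Π hook(c), product over all cells c of the Young diagram. For λ = (4, 3, 3, 2, 1, 1, 1, 1, 1, 1), n = 18 boxes. Hook lengths by row (left-to-right, top-to-bottom): [13, 6, 4, 1]; [11, 4, 2]; [10, 3, 1]; [8, 1]; [6]; [5]; [4]; [3]; [2]; [1]. Product of hooks = 4744396800. So f^λ = 18! / 4744396800 = 6402373705728000 / 4744396800 = 1349460.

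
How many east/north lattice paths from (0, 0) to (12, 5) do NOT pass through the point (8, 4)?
Number of paths = 3713

Total paths from (0, 0) to (12, 5): C(17, 12) = 6188. Paths through (8, 4): (paths (0, 0) → (8, 4)) × (paths (8, 4) → (12, 5)) = C(12, 8) · C(5, 4) = 495 · 5 = 2475. Avoidance count = 6188 − 2475 = 3713.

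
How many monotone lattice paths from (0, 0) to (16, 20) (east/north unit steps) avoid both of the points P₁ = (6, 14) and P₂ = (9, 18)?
Number of paths = 6877593930

Inclusion–exclusion. Total paths: C(36, 16) = 7307872110. Through P₁: C(20, 6)·C(16, 10) = 310390080. Through P₂: C(27, 9)·C(9, 7) = 168725700. Since P₁ is strictly southwest of P₂, a monotone path through both must visit P₁ then P₂; paths through both = C(20, 6)·C(7, 3)·C(9, 7) = 48837600. Avoid both = 7307872110 − 310390080 − 168725700 + 48837600 = 6877593930.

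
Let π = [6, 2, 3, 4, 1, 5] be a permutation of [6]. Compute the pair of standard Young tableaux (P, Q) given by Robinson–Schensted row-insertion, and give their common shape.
P = [1, 3, 4, 5] / [2] / [6];  Q = [1, 3, 4, 6] / [2] / [5];  common shape = (4, 1, 1)

Row-insert the values π_1, π_2, … into P one at a time, bumping the leftmost entry strictly greater than the inserted value down to the next row. The recording tableau Q records, in position (i, j), the step at which that cell was added to P.
  Insert 6 (step 1): P = [6];  Q = [1]
  Insert 2 (step 2): P = [2] / [6];  Q = [1] / [2]
  Insert 3 (step 3): P = [2, 3] / [6];  Q = [1, 3] / [2]
  Insert 4 (step 4): P = [2, 3, 4] / [6];  Q = [1, 3, 4] / [2]
  Insert 1 (step 5): P = [1, 3, 4] / [2] / [6];  Q = [1, 3, 4] / [2] / [5]
  Insert 5 (step 6): P = [1, 3, 4, 5] / [2] / [6];  Q = [1, 3, 4, 6] / [2] / [5]
Final shape: (4, 1, 1).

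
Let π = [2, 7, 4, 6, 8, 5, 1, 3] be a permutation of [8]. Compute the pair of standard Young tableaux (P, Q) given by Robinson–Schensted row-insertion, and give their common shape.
P = [1, 3, 5, 8] / [2, 4] / [6] / [7];  Q = [1, 2, 4, 5] / [3, 8] / [6] / [7];  common shape = (4, 2, 1, 1)

Row-insert the values π_1, π_2, … into P one at a time, bumping the leftmost entry strictly greater than the inserted value down to the next row. The recording tableau Q records, in position (i, j), the step at which that cell was added to P.
  Insert 2 (step 1): P = [2];  Q = [1]
  Insert 7 (step 2): P = [2, 7];  Q = [1, 2]
  Insert 4 (step 3): P = [2, 4] / [7];  Q = [1, 2] / [3]
  Insert 6 (step 4): P = [2, 4, 6] / [7];  Q = [1, 2, 4] / [3]
  Insert 8 (step 5): P = [2, 4, 6, 8] / [7];  Q = [1, 2, 4, 5] / [3]
  Insert 5 (step 6): P = [2, 4, 5, 8] / [6] / [7];  Q = [1, 2, 4, 5] / [3] / [6]
  Insert 1 (step 7): P = [1, 4, 5, 8] / [2] / [6] / [7];  Q = [1, 2, 4, 5] / [3] / [6] / [7]
  Insert 3 (step 8): P = [1, 3, 5, 8] / [2, 4] / [6] / [7];  Q = [1, 2, 4, 5] / [3, 8] / [6] / [7]
Final shape: (4, 2, 1, 1).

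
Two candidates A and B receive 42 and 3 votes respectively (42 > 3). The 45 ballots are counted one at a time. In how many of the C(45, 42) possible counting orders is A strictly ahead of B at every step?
Strict-lead orderings = 12298

Total orderings of the 45 votes with 42 for A: C(45, 42) = 14190. By the Bertrand ballot formula (Cycle Lemma / reflection principle), the number of orderings in which A is strictly ahead of B throughout is (p − q)/(p + q) · C(p + q, p) = (42 − 3)/(42 + 3) · 14190 = 12298.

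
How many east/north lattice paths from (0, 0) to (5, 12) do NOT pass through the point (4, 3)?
Number of paths = 5838

Total paths from (0, 0) to (5, 12): C(17, 5) = 6188. Paths through (4, 3): (paths (0, 0) → (4, 3)) × (paths (4, 3) → (5, 12)) = C(7, 4) · C(10, 1) = 35 · 10 = 350. Avoidance count = 6188 − 350 = 5838.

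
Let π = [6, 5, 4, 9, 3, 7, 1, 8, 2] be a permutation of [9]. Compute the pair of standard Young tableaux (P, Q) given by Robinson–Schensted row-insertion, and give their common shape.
P = [1, 2, 8] / [3, 7] / [4, 9] / [5] / [6];  Q = [1, 4, 8] / [2, 6] / [3, 9] / [5] / [7];  common shape = (3, 2, 2, 1, 1)

Row-insert the values π_1, π_2, … into P one at a time, bumping the leftmost entry strictly greater than the inserted value down to the next row. The recording tableau Q records, in position (i, j), the step at which that cell was added to P.
  Insert 6 (step 1): P = [6];  Q = [1]
  Insert 5 (step 2): P = [5] / [6];  Q = [1] / [2]
  Insert 4 (step 3): P = [4] / [5] / [6];  Q = [1] / [2] / [3]
  Insert 9 (step 4): P = [4, 9] / [5] / [6];  Q = [1, 4] / [2] / [3]
  Insert 3 (step 5): P = [3, 9] / [4] / [5] / [6];  Q = [1, 4] / [2] / [3] / [5]
  Insert 7 (step 6): P = [3, 7] / [4, 9] / [5] / [6];  Q = [1, 4] / [2, 6] / [3] / [5]
  Insert 1 (step 7): P = [1, 7] / [3, 9] / [4] / [5] / [6];  Q = [1, 4] / [2, 6] / [3] / [5] / [7]
  Insert 8 (step 8): P = [1, 7, 8] / [3, 9] / [4] / [5] / [6];  Q = [1, 4, 8] / [2, 6] / [3] / [5] / [7]
  Insert 2 (step 9): P = [1, 2, 8] / [3, 7] / [4, 9] / [5] / [6];  Q = [1, 4, 8] / [2, 6] / [3, 9] / [5] / [7]
Final shape: (3, 2, 2, 1, 1).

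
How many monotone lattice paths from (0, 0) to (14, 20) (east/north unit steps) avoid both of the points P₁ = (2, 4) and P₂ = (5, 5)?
Number of paths = 684608547

Inclusion–exclusion. Total paths: C(34, 14) = 1391975640. Through P₁: C(6, 2)·C(28, 12) = 456326325. Through P₂: C(10, 5)·C(24, 9) = 329491008. Since P₁ is strictly southwest of P₂, a monotone path through both must visit P₁ then P₂; paths through both = C(6, 2)·C(4, 3)·C(24, 9) = 78450240. Avoid both = 1391975640 − 456326325 − 329491008 + 78450240 = 684608547.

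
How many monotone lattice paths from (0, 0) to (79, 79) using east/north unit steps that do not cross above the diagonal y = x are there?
C_79 = 289450081175264899454283846029490767264392230

These NE paths below the diagonal are counted by the Catalan number C_n = (1/(n + 1)) · C(2n, n). For n = 79: C_79 = (1/80) · C(158, 79) = 23156006494021191956342707682359261381151378400/80 = 289450081175264899454283846029490767264392230.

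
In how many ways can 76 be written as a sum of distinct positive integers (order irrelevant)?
q(76) = 53250

A partition into distinct parts is a strictly decreasing sequence summing to n. The recurrence d(n, m) = d(n, m−1) + d(n−m, m−1) (use part m at most once) with q(n) = d(n, n) gives q(76) = 53250. (Euler's theorem: # distinct-part partitions = # odd-part partitions.)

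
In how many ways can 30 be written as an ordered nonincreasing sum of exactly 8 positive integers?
p(30, 8 parts) = 638

Partitions of n into exactly k parts are in bijection with partitions of n − k into at most k parts (subtract 1 from each part). So p(30, exactly 8) = p(22, parts ≤ 8). Computing via the recurrence p(m, j) = p(m, j−1) + p(m−j, j) gives 638.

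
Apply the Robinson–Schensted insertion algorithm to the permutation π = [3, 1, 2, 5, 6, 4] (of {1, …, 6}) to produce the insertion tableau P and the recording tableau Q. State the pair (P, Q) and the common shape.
P = [1, 2, 4, 6] / [3, 5];  Q = [1, 3, 4, 5] / [2, 6];  common shape = (4, 2)

Row-insert the values π_1, π_2, … into P one at a time, bumping the leftmost entry strictly greater than the inserted value down to the next row. The recording tableau Q records, in position (i, j), the step at which that cell was added to P.
  Insert 3 (step 1): P = [3];  Q = [1]
  Insert 1 (step 2): P = [1] / [3];  Q = [1] / [2]
  Insert 2 (step 3): P = [1, 2] / [3];  Q = [1, 3] / [2]
  Insert 5 (step 4): P = [1, 2, 5] / [3];  Q = [1, 3, 4] / [2]
  Insert 6 (step 5): P = [1, 2, 5, 6] / [3];  Q = [1, 3, 4, 5] / [2]
  Insert 4 (step 6): P = [1, 2, 4, 6] / [3, 5];  Q = [1, 3, 4, 5] / [2, 6]
Final shape: (4, 2).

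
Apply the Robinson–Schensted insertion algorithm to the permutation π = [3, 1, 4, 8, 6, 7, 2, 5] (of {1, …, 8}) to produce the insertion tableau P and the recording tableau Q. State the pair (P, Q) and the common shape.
P = [1, 2, 5, 7] / [3, 4, 6] / [8];  Q = [1, 3, 4, 6] / [2, 5, 8] / [7];  common shape = (4, 3, 1)

Row-insert the values π_1, π_2, … into P one at a time, bumping the leftmost entry strictly greater than the inserted value down to the next row. The recording tableau Q records, in position (i, j), the step at which that cell was added to P.
  Insert 3 (step 1): P = [3];  Q = [1]
  Insert 1 (step 2): P = [1] / [3];  Q = [1] / [2]
  Insert 4 (step 3): P = [1, 4] / [3];  Q = [1, 3] / [2]
  Insert 8 (step 4): P = [1, 4, 8] / [3];  Q = [1, 3, 4] / [2]
  Insert 6 (step 5): P = [1, 4, 6] / [3, 8];  Q = [1, 3, 4] / [2, 5]
  Insert 7 (step 6): P = [1, 4, 6, 7] / [3, 8];  Q = [1, 3, 4, 6] / [2, 5]
  Insert 2 (step 7): P = [1, 2, 6, 7] / [3, 4] / [8];  Q = [1, 3, 4, 6] / [2, 5] / [7]
  Insert 5 (step 8): P = [1, 2, 5, 7] / [3, 4, 6] / [8];  Q = [1, 3, 4, 6] / [2, 5, 8] / [7]
Final shape: (4, 3, 1).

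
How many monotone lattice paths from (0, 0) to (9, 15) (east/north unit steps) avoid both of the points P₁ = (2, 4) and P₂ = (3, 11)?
Number of paths = 778904

Inclusion–exclusion. Total paths: C(24, 9) = 1307504. Through P₁: C(6, 2)·C(18, 7) = 477360. Through P₂: C(14, 3)·C(10, 6) = 76440. Since P₁ is strictly southwest of P₂, a monotone path through both must visit P₁ then P₂; paths through both = C(6, 2)·C(8, 1)·C(10, 6) = 25200. Avoid both = 1307504 − 477360 − 76440 + 25200 = 778904.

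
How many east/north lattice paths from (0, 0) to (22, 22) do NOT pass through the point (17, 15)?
Number of paths = 1656046569480

Total paths from (0, 0) to (22, 22): C(44, 22) = 2104098963720. Paths through (17, 15): (paths (0, 0) → (17, 15)) × (paths (17, 15) → (22, 22)) = C(32, 17) · C(12, 5) = 565722720 · 792 = 448052394240. Avoidance count = 2104098963720 − 448052394240 = 1656046569480.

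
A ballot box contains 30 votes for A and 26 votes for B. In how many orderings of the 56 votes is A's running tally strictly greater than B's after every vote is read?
Strict-lead orderings = 474746313150648

Total orderings of the 56 votes with 30 for A: C(56, 30) = 6646448384109072. By the Bertrand ballot formula (Cycle Lemma / reflection principle), the number of orderings in which A is strictly ahead of B throughout is (p − q)/(p + q) · C(p + q, p) = (30 − 26)/(30 + 26) · 6646448384109072 = 474746313150648.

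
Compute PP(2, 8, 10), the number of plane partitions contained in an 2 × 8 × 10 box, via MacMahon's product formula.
PP(2, 8, 10) = 367479684

Evaluate the triple product over i = 1..2, j = 1..8, k = 1..10. The factors are (2/1) · (3/2) · (4/3) · (5/4) · (6/5) · (7/6) · (8/7) · (9/8) · … (160 factors total). The numerators and denominators telescope so the product is an integer; carrying out the multiplication exactly gives PP(2, 8, 10) = 367479684.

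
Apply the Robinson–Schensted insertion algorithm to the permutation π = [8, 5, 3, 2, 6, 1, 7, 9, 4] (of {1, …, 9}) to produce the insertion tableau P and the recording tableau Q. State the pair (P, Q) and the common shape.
P = [1, 4, 7, 9] / [2, 6] / [3] / [5] / [8];  Q = [1, 5, 7, 8] / [2, 9] / [3] / [4] / [6];  common shape = (4, 2, 1, 1, 1)

Row-insert the values π_1, π_2, … into P one at a time, bumping the leftmost entry strictly greater than the inserted value down to the next row. The recording tableau Q records, in position (i, j), the step at which that cell was added to P.
  Insert 8 (step 1): P = [8];  Q = [1]
  Insert 5 (step 2): P = [5] / [8];  Q = [1] / [2]
  Insert 3 (step 3): P = [3] / [5] / [8];  Q = [1] / [2] / [3]
  Insert 2 (step 4): P = [2] / [3] / [5] / [8];  Q = [1] / [2] / [3] / [4]
  Insert 6 (step 5): P = [2, 6] / [3] / [5] / [8];  Q = [1, 5] / [2] / [3] / [4]
  Insert 1 (step 6): P = [1, 6] / [2] / [3] / [5] / [8];  Q = [1, 5] / [2] / [3] / [4] / [6]
  Insert 7 (step 7): P = [1, 6, 7] / [2] / [3] / [5] / [8];  Q = [1, 5, 7] / [2] / [3] / [4] / [6]
  Insert 9 (step 8): P = [1, 6, 7, 9] / [2] / [3] / [5] / [8];  Q = [1, 5, 7, 8] / [2] / [3] / [4] / [6]
  Insert 4 (step 9): P = [1, 4, 7, 9] / [2, 6] / [3] / [5] / [8];  Q = [1, 5, 7, 8] / [2, 9] / [3] / [4] / [6]
Final shape: (4, 2, 1, 1, 1).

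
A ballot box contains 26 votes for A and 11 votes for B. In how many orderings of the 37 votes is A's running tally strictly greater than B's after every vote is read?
Strict-lead orderings = 346618440

Total orderings of the 37 votes with 26 for A: C(37, 26) = 854992152. By the Bertrand ballot formula (Cycle Lemma / reflection principle), the number of orderings in which A is strictly ahead of B throughout is (p − q)/(p + q) · C(p + q, p) = (26 − 11)/(26 + 11) · 854992152 = 346618440.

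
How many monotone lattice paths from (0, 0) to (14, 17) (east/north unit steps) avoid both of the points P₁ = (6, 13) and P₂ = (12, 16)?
Number of paths = 167324184

Inclusion–exclusion. Total paths: C(31, 14) = 265182525. Through P₁: C(19, 6)·C(12, 8) = 13430340. Through P₂: C(28, 12)·C(3, 2) = 91265265. Since P₁ is strictly southwest of P₂, a monotone path through both must visit P₁ then P₂; paths through both = C(19, 6)·C(9, 6)·C(3, 2) = 6837264. Avoid both = 265182525 − 13430340 − 91265265 + 6837264 = 167324184.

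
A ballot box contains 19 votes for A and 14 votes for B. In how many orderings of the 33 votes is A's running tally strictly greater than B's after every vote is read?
Strict-lead orderings = 124062000

Total orderings of the 33 votes with 19 for A: C(33, 19) = 818809200. By the Bertrand ballot formula (Cycle Lemma / reflection principle), the number of orderings in which A is strictly ahead of B throughout is (p − q)/(p + q) · C(p + q, p) = (19 − 14)/(19 + 14) · 818809200 = 124062000.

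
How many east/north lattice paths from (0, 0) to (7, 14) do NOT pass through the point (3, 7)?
Number of paths = 76680

Total paths from (0, 0) to (7, 14): C(21, 7) = 116280. Paths through (3, 7): (paths (0, 0) → (3, 7)) × (paths (3, 7) → (7, 14)) = C(10, 3) · C(11, 4) = 120 · 330 = 39600. Avoidance count = 116280 − 39600 = 76680.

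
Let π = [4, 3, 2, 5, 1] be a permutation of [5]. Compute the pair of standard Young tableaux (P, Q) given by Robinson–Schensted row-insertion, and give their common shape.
P = [1, 5] / [2] / [3] / [4];  Q = [1, 4] / [2] / [3] / [5];  common shape = (2, 1, 1, 1)

Row-insert the values π_1, π_2, … into P one at a time, bumping the leftmost entry strictly greater than the inserted value down to the next row. The recording tableau Q records, in position (i, j), the step at which that cell was added to P.
  Insert 4 (step 1): P = [4];  Q = [1]
  Insert 3 (step 2): P = [3] / [4];  Q = [1] / [2]
  Insert 2 (step 3): P = [2] / [3] / [4];  Q = [1] / [2] / [3]
  Insert 5 (step 4): P = [2, 5] / [3] / [4];  Q = [1, 4] / [2] / [3]
  Insert 1 (step 5): P = [1, 5] / [2] / [3] / [4];  Q = [1, 4] / [2] / [3] / [5]
Final shape: (2, 1, 1, 1).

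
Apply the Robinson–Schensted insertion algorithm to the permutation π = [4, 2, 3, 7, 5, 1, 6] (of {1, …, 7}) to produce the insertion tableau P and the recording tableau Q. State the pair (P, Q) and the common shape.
P = [1, 3, 5, 6] / [2, 7] / [4];  Q = [1, 3, 4, 7] / [2, 5] / [6];  common shape = (4, 2, 1)

Row-insert the values π_1, π_2, … into P one at a time, bumping the leftmost entry strictly greater than the inserted value down to the next row. The recording tableau Q records, in position (i, j), the step at which that cell was added to P.
  Insert 4 (step 1): P = [4];  Q = [1]
  Insert 2 (step 2): P = [2] / [4];  Q = [1] / [2]
  Insert 3 (step 3): P = [2, 3] / [4];  Q = [1, 3] / [2]
  Insert 7 (step 4): P = [2, 3, 7] / [4];  Q = [1, 3, 4] / [2]
  Insert 5 (step 5): P = [2, 3, 5] / [4, 7];  Q = [1, 3, 4] / [2, 5]
  Insert 1 (step 6): P = [1, 3, 5] / [2, 7] / [4];  Q = [1, 3, 4] / [2, 5] / [6]
  Insert 6 (step 7): P = [1, 3, 5, 6] / [2, 7] / [4];  Q = [1, 3, 4, 7] / [2, 5] / [6]
Final shape: (4, 2, 1).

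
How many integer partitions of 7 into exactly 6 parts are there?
p(7, 6 parts) = 1

Partitions of n into exactly k parts ↔ partitions of n − k into at most k parts (subtract 1 from each part). For n = 7, k = 6, the partitions are: 2+1+1+1+1+1. Count = 1.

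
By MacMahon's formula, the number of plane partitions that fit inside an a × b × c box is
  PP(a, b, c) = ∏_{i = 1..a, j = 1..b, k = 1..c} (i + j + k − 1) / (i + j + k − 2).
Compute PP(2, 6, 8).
PP(2, 6, 8) = 2147145

Evaluate the triple product over i = 1..2, j = 1..6, k = 1..8. The factors are (2/1) · (3/2) · (4/3) · (5/4) · (6/5) · (7/6) · (8/7) · (9/8) · … (96 factors total). The numerators and denominators telescope so the product is an integer; carrying out the multiplication exactly gives PP(2, 6, 8) = 2147145.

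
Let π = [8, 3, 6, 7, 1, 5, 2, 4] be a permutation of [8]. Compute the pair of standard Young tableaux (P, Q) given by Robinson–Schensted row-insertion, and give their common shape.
P = [1, 2, 4] / [3, 5, 7] / [6] / [8];  Q = [1, 3, 4] / [2, 6, 8] / [5] / [7];  common shape = (3, 3, 1, 1)

Row-insert the values π_1, π_2, … into P one at a time, bumping the leftmost entry strictly greater than the inserted value down to the next row. The recording tableau Q records, in position (i, j), the step at which that cell was added to P.
  Insert 8 (step 1): P = [8];  Q = [1]
  Insert 3 (step 2): P = [3] / [8];  Q = [1] / [2]
  Insert 6 (step 3): P = [3, 6] / [8];  Q = [1, 3] / [2]
  Insert 7 (step 4): P = [3, 6, 7] / [8];  Q = [1, 3, 4] / [2]
  Insert 1 (step 5): P = [1, 6, 7] / [3] / [8];  Q = [1, 3, 4] / [2] / [5]
  Insert 5 (step 6): P = [1, 5, 7] / [3, 6] / [8];  Q = [1, 3, 4] / [2, 6] / [5]
  Insert 2 (step 7): P = [1, 2, 7] / [3, 5] / [6] / [8];  Q = [1, 3, 4] / [2, 6] / [5] / [7]
  Insert 4 (step 8): P = [1, 2, 4] / [3, 5, 7] / [6] / [8];  Q = [1, 3, 4] / [2, 6, 8] / [5] / [7]
Final shape: (3, 3, 1, 1).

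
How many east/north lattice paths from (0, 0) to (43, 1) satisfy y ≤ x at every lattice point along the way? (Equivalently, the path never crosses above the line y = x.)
Number of paths = 43

By the reflection principle (André's argument), the number of monotone paths to (43, 1) with n ≤ m that never go above y = x is C(44, 43) − C(44, 44) = 44 − 1 = 43.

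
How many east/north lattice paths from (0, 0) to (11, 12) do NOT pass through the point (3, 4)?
Number of paths = 901628

Total paths from (0, 0) to (11, 12): C(23, 11) = 1352078. Paths through (3, 4): (paths (0, 0) → (3, 4)) × (paths (3, 4) → (11, 12)) = C(7, 3) · C(16, 8) = 35 · 12870 = 450450. Avoidance count = 1352078 − 450450 = 901628.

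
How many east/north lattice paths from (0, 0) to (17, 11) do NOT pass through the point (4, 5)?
Number of paths = 18055548

Total paths from (0, 0) to (17, 11): C(28, 17) = 21474180. Paths through (4, 5): (paths (0, 0) → (4, 5)) × (paths (4, 5) → (17, 11)) = C(9, 4) · C(19, 13) = 126 · 27132 = 3418632. Avoidance count = 21474180 − 3418632 = 18055548.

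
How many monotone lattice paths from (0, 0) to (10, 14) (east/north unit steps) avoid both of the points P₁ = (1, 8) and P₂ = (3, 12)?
Number of paths = 1904691

Inclusion–exclusion. Total paths: C(24, 10) = 1961256. Through P₁: C(9, 1)·C(15, 9) = 45045. Through P₂: C(15, 3)·C(9, 7) = 16380. Since P₁ is strictly southwest of P₂, a monotone path through both must visit P₁ then P₂; paths through both = C(9, 1)·C(6, 2)·C(9, 7) = 4860. Avoid both = 1961256 − 45045 − 16380 + 4860 = 1904691.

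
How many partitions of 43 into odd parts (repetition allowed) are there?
p_odd(43) = 1610

Enumerate partitions using only odd parts via the recurrence o(n, m) = o(n, m−2) + o(n−m, m) over odd m, starting from the largest odd part ≤ n. This gives p_odd(43) = 1610. (Euler's theorem: equals the count of distinct-part partitions.)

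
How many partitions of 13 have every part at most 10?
p(13, parts ≤ 10) = 97

Partitions of 13 with all parts ≤ 10: 10+3, 10+2+1, 10+1+1+1, 9+4, 9+3+1, 9+2+2, 9+2+1+1, 9+1+1+1+1, 8+5, 8+4+1, 8+3+2, 8+3+1+1, 8+2+2+1, 8+2+1+1+1, 8+1+1+1+1+1, 7+6, 7+5+1, 7+4+2, 7+4+1+1, 7+3+3, 7+3+2+1, 7+3+1+1+1, 7+2+2+2, 7+2+2+1+1, 7+2+1+1+1+1, 7+1+1+1+1+1+1, 6+6+1, 6+5+2, 6+5+1+1, 6+4+3, … (97 total). Count = 97.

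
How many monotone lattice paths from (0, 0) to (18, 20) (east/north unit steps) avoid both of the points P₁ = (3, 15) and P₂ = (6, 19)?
Number of paths = 33563418326

Inclusion–exclusion. Total paths: C(38, 18) = 33578000610. Through P₁: C(18, 3)·C(20, 15) = 12651264. Through P₂: C(25, 6)·C(13, 12) = 2302300. Since P₁ is strictly southwest of P₂, a monotone path through both must visit P₁ then P₂; paths through both = C(18, 3)·C(7, 3)·C(13, 12) = 371280. Avoid both = 33578000610 − 12651264 − 2302300 + 371280 = 33563418326.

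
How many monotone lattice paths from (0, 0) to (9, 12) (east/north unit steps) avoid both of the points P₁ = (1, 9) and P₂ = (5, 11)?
Number of paths = 271190

Inclusion–exclusion. Total paths: C(21, 9) = 293930. Through P₁: C(10, 1)·C(11, 8) = 1650. Through P₂: C(16, 5)·C(5, 4) = 21840. Since P₁ is strictly southwest of P₂, a monotone path through both must visit P₁ then P₂; paths through both = C(10, 1)·C(6, 4)·C(5, 4) = 750. Avoid both = 293930 − 1650 − 21840 + 750 = 271190.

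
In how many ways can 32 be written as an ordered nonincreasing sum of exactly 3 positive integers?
p(32, 3 parts) = 85

Partitions of n into exactly k parts are in bijection with partitions of n − k into at most k parts (subtract 1 from each part). So p(32, exactly 3) = p(29, parts ≤ 3). Computing via the recurrence p(m, j) = p(m, j−1) + p(m−j, j) gives 85.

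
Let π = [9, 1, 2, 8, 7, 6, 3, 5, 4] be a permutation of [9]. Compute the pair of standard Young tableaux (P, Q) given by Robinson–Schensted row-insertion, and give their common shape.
P = [1, 2, 3, 4] / [5] / [6] / [7] / [8] / [9];  Q = [1, 3, 4, 8] / [2] / [5] / [6] / [7] / [9];  common shape = (4, 1, 1, 1, 1, 1)

Row-insert the values π_1, π_2, … into P one at a time, bumping the leftmost entry strictly greater than the inserted value down to the next row. The recording tableau Q records, in position (i, j), the step at which that cell was added to P.
  Insert 9 (step 1): P = [9];  Q = [1]
  Insert 1 (step 2): P = [1] / [9];  Q = [1] / [2]
  Insert 2 (step 3): P = [1, 2] / [9];  Q = [1, 3] / [2]
  Insert 8 (step 4): P = [1, 2, 8] / [9];  Q = [1, 3, 4] / [2]
  Insert 7 (step 5): P = [1, 2, 7] / [8] / [9];  Q = [1, 3, 4] / [2] / [5]
  Insert 6 (step 6): P = [1, 2, 6] / [7] / [8] / [9];  Q = [1, 3, 4] / [2] / [5] / [6]
  Insert 3 (step 7): P = [1, 2, 3] / [6] / [7] / [8] / [9];  Q = [1, 3, 4] / [2] / [5] / [6] / [7]
  Insert 5 (step 8): P = [1, 2, 3, 5] / [6] / [7] / [8] / [9];  Q = [1, 3, 4, 8] / [2] / [5] / [6] / [7]
  Insert 4 (step 9): P = [1, 2, 3, 4] / [5] / [6] / [7] / [8] / [9];  Q = [1, 3, 4, 8] / [2] / [5] / [6] / [7] / [9]
Final shape: (4, 1, 1, 1, 1, 1).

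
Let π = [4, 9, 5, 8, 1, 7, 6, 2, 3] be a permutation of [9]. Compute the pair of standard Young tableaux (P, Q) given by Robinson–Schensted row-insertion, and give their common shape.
P = [1, 2, 3] / [4, 5, 6] / [7] / [8] / [9];  Q = [1, 2, 4] / [3, 6, 9] / [5] / [7] / [8];  common shape = (3, 3, 1, 1, 1)

Row-insert the values π_1, π_2, … into P one at a time, bumping the leftmost entry strictly greater than the inserted value down to the next row. The recording tableau Q records, in position (i, j), the step at which that cell was added to P.
  Insert 4 (step 1): P = [4];  Q = [1]
  Insert 9 (step 2): P = [4, 9];  Q = [1, 2]
  Insert 5 (step 3): P = [4, 5] / [9];  Q = [1, 2] / [3]
  Insert 8 (step 4): P = [4, 5, 8] / [9];  Q = [1, 2, 4] / [3]
  Insert 1 (step 5): P = [1, 5, 8] / [4] / [9];  Q = [1, 2, 4] / [3] / [5]
  Insert 7 (step 6): P = [1, 5, 7] / [4, 8] / [9];  Q = [1, 2, 4] / [3, 6] / [5]
  Insert 6 (step 7): P = [1, 5, 6] / [4, 7] / [8] / [9];  Q = [1, 2, 4] / [3, 6] / [5] / [7]
  Insert 2 (step 8): P = [1, 2, 6] / [4, 5] / [7] / [8] / [9];  Q = [1, 2, 4] / [3, 6] / [5] / [7] / [8]
  Insert 3 (step 9): P = [1, 2, 3] / [4, 5, 6] / [7] / [8] / [9];  Q = [1, 2, 4] / [3, 6, 9] / [5] / [7] / [8]
Final shape: (3, 3, 1, 1, 1).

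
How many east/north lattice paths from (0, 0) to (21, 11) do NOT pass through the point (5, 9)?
Number of paths = 128718174

Total paths from (0, 0) to (21, 11): C(32, 21) = 129024480. Paths through (5, 9): (paths (0, 0) → (5, 9)) × (paths (5, 9) → (21, 11)) = C(14, 5) · C(18, 16) = 2002 · 153 = 306306. Avoidance count = 129024480 − 306306 = 128718174.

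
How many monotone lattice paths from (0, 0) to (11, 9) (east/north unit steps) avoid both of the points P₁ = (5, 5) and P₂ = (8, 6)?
Number of paths = 75140

Inclusion–exclusion. Total paths: C(20, 11) = 167960. Through P₁: C(10, 5)·C(10, 6) = 52920. Through P₂: C(14, 8)·C(6, 3) = 60060. Since P₁ is strictly southwest of P₂, a monotone path through both must visit P₁ then P₂; paths through both = C(10, 5)·C(4, 3)·C(6, 3) = 20160. Avoid both = 167960 − 52920 − 60060 + 20160 = 75140.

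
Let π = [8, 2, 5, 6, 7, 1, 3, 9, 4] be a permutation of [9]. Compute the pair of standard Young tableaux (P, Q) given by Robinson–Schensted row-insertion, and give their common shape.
P = [1, 3, 4, 7, 9] / [2, 5, 6] / [8];  Q = [1, 3, 4, 5, 8] / [2, 7, 9] / [6];  common shape = (5, 3, 1)

Row-insert the values π_1, π_2, … into P one at a time, bumping the leftmost entry strictly greater than the inserted value down to the next row. The recording tableau Q records, in position (i, j), the step at which that cell was added to P.
  Insert 8 (step 1): P = [8];  Q = [1]
  Insert 2 (step 2): P = [2] / [8];  Q = [1] / [2]
  Insert 5 (step 3): P = [2, 5] / [8];  Q = [1, 3] / [2]
  Insert 6 (step 4): P = [2, 5, 6] / [8];  Q = [1, 3, 4] / [2]
  Insert 7 (step 5): P = [2, 5, 6, 7] / [8];  Q = [1, 3, 4, 5] / [2]
  Insert 1 (step 6): P = [1, 5, 6, 7] / [2] / [8];  Q = [1, 3, 4, 5] / [2] / [6]
  Insert 3 (step 7): P = [1, 3, 6, 7] / [2, 5] / [8];  Q = [1, 3, 4, 5] / [2, 7] / [6]
  Insert 9 (step 8): P = [1, 3, 6, 7, 9] / [2, 5] / [8];  Q = [1, 3, 4, 5, 8] / [2, 7] / [6]
  Insert 4 (step 9): P = [1, 3, 4, 7, 9] / [2, 5, 6] / [8];  Q = [1, 3, 4, 5, 8] / [2, 7, 9] / [6]
Final shape: (5, 3, 1).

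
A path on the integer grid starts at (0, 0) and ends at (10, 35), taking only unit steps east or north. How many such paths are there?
Number of paths = 3190187286

A monotone lattice path from (0, 0) to (10, 35) consists of 10 east steps and 35 north steps in some order, so it is determined by which 10 of the 45 steps are east. The count is C(45, 10) = 3190187286.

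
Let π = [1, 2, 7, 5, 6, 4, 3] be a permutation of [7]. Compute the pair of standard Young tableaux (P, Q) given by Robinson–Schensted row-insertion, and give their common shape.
P = [1, 2, 3, 6] / [4] / [5] / [7];  Q = [1, 2, 3, 5] / [4] / [6] / [7];  common shape = (4, 1, 1, 1)

Row-insert the values π_1, π_2, … into P one at a time, bumping the leftmost entry strictly greater than the inserted value down to the next row. The recording tableau Q records, in position (i, j), the step at which that cell was added to P.
  Insert 1 (step 1): P = [1];  Q = [1]
  Insert 2 (step 2): P = [1, 2];  Q = [1, 2]
  Insert 7 (step 3): P = [1, 2, 7];  Q = [1, 2, 3]
  Insert 5 (step 4): P = [1, 2, 5] / [7];  Q = [1, 2, 3] / [4]
  Insert 6 (step 5): P = [1, 2, 5, 6] / [7];  Q = [1, 2, 3, 5] / [4]
  Insert 4 (step 6): P = [1, 2, 4, 6] / [5] / [7];  Q = [1, 2, 3, 5] / [4] / [6]
  Insert 3 (step 7): P = [1, 2, 3, 6] / [4] / [5] / [7];  Q = [1, 2, 3, 5] / [4] / [6] / [7]
Final shape: (4, 1, 1, 1).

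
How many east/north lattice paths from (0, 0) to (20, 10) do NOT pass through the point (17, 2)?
Number of paths = 30016800

Total paths from (0, 0) to (20, 10): C(30, 20) = 30045015. Paths through (17, 2): (paths (0, 0) → (17, 2)) × (paths (17, 2) → (20, 10)) = C(19, 17) · C(11, 3) = 171 · 165 = 28215. Avoidance count = 30045015 − 28215 = 30016800.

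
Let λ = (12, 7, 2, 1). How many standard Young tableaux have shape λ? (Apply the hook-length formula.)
# SYT of shape (12, 7, 2, 1) = 38201856

Hook-length formula: f^λ = n! / Π hook(c), product over all cells c of the Young diagram. For λ = (12, 7, 2, 1), n = 22 boxes. Hook lengths by row (left-to-right, top-to-bottom): [15, 13, 11, 10, 9, 8, 7, 5, 4, 3, 2, 1]; [9, 7, 5, 4, 3, 2, 1]; [3, 1]; [1]. Product of hooks = 29422673280000. So f^λ = 22! / 29422673280000 = 1124000727777607680000 / 29422673280000 = 38201856.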